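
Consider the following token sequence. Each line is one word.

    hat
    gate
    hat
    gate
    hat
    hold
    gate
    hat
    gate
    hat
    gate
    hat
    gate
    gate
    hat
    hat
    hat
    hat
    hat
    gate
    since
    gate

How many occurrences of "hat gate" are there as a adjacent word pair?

Scanning the 21 overlapping bigram windows for "hat gate":
  position 1–2: hat gate
  position 3–4: hat gate
  position 8–9: hat gate
  position 10–11: hat gate
  position 12–13: hat gate
  position 19–20: hat gate

6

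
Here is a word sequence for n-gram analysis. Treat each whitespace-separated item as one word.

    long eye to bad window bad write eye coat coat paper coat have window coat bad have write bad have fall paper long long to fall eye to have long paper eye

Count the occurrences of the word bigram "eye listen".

0

Scanning the 31 overlapping bigram windows for "eye listen":
  (none found)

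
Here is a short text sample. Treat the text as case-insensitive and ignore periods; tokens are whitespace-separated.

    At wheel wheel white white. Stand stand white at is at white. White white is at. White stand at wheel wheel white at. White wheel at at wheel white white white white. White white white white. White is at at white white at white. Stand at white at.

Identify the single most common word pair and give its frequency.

"white white", 12 times

Bigram frequencies (highest first):
  white white: 12
  at white: 6
  white at: 4
  at wheel: 3
  wheel white: 3
  white stand: 3
  … (10 more, each ≤ 3)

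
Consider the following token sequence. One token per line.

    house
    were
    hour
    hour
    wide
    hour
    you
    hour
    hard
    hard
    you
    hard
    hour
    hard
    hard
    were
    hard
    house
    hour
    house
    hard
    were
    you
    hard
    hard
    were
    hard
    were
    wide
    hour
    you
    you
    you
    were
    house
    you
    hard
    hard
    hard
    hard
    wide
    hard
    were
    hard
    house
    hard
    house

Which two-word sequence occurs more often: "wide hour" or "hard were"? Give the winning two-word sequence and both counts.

"hard were" (5 vs 2)

"wide hour": 2 occurrences
"hard were": 5 occurrences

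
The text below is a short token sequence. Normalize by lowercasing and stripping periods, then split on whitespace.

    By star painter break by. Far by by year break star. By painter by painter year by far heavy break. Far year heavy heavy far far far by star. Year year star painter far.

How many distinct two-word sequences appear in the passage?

34 tokens → 33 bigram windows in total.
Repeated bigrams (each contributes count−1 duplicates):
  by far: 2
  by painter: 2
  by star: 2
  far by: 2
  far far: 2
  star painter: 2
6 duplicate windows → 33 − 6 = 27 distinct.

27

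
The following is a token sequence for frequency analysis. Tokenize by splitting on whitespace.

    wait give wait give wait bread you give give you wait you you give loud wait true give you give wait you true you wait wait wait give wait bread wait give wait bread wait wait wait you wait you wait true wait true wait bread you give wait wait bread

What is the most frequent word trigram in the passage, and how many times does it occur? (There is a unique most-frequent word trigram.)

Trigram frequencies (highest first):
  wait give wait: 4
  give wait bread: 3
  wait bread you: 2
  bread you give: 2
  you wait you: 2
  you give wait: 2
  … (30 more, each ≤ 2)

"wait give wait", 4 times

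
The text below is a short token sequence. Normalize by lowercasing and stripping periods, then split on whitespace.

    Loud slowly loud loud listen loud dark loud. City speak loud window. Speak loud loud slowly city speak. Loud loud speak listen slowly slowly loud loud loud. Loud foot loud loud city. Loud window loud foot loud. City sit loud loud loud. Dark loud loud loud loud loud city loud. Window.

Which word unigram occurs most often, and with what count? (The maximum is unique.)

Unigram frequencies (highest first):
  loud: 28
  city: 5
  slowly: 4
  speak: 4
  window: 3
  listen: 2
  … (3 more, each ≤ 2)

"loud", 28 times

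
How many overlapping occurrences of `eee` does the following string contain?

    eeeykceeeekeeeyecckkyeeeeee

Sliding a length-3 window over the 27 characters (25 positions):
  position 1–3: eee
  position 7–9: eee
  position 8–10: eee
  position 12–14: eee
  position 22–24: eee
  position 23–25: eee
  position 24–26: eee
  position 25–27: eee

8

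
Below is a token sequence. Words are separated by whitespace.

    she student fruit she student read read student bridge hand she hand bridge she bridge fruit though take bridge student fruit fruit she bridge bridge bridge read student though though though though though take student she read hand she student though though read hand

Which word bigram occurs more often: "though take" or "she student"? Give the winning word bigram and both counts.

"she student" (3 vs 2)

"though take": 2 occurrences
"she student": 3 occurrences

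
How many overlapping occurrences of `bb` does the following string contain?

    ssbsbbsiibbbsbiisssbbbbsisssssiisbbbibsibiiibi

Sliding a length-2 window over the 46 characters (45 positions):
  position 5–6: bb
  position 10–11: bb
  position 11–12: bb
  position 20–21: bb
  position 21–22: bb
  position 22–23: bb
  position 34–35: bb
  position 35–36: bb

8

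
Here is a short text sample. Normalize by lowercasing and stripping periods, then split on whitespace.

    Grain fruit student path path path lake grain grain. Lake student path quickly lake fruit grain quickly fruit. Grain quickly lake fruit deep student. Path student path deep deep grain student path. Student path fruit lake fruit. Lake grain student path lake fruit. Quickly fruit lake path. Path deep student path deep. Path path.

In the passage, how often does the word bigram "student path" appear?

8

Scanning the 53 overlapping bigram windows for "student path":
  position 3–4: student path
  position 11–12: student path
  position 24–25: student path
  position 26–27: student path
  position 31–32: student path
  position 33–34: student path
  position 40–41: student path
  position 50–51: student path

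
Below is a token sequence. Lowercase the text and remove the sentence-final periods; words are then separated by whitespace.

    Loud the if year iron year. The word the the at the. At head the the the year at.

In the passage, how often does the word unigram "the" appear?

Scanning the 19 tokens for "the":
  position 2: the
  position 7: the
  position 9: the
  position 10: the
  position 12: the
  position 15: the
  position 16: the
  position 17: the

8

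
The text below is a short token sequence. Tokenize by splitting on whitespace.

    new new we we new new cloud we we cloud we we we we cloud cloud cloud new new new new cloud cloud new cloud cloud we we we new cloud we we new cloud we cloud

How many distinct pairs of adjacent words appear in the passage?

9

37 tokens → 36 bigram windows in total.
Repeated bigrams (each contributes count−1 duplicates):
  we we: 8
  cloud we: 5
  new cloud: 5
  new new: 5
  cloud cloud: 4
  we cloud: 3
  we new: 3
  cloud new: 2
27 duplicate windows → 36 − 27 = 9 distinct.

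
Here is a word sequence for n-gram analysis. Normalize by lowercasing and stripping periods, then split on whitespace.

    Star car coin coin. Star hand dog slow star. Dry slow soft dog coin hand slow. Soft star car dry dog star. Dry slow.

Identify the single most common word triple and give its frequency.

"star dry slow", 2 times

Trigram frequencies (highest first):
  star dry slow: 2
  star car coin: 1
  car coin coin: 1
  coin coin star: 1
  coin star hand: 1
  star hand dog: 1
  … (15 more, each ≤ 1)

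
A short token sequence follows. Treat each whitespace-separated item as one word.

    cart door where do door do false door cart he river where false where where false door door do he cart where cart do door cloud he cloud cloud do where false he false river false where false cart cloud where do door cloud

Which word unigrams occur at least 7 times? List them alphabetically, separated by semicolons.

door; false; where

Unigram counts meeting the condition (at least 7 times):
  door: 7
  false: 7
  where: 8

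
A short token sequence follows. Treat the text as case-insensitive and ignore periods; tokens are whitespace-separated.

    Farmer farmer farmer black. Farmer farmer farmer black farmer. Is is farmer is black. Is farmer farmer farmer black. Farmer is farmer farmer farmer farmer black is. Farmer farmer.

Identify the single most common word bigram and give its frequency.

Bigram frequencies (highest first):
  farmer farmer: 10
  farmer black: 4
  is farmer: 4
  black farmer: 3
  farmer is: 3
  black is: 2
  … (2 more, each ≤ 1)

"farmer farmer", 10 times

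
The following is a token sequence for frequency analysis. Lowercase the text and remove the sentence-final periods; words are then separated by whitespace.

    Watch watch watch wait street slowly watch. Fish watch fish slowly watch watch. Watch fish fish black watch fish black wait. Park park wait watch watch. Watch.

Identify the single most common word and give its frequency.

"watch", 12 times

Unigram frequencies (highest first):
  watch: 12
  fish: 5
  wait: 3
  slowly: 2
  black: 2
  park: 2
  … (1 more, each ≤ 1)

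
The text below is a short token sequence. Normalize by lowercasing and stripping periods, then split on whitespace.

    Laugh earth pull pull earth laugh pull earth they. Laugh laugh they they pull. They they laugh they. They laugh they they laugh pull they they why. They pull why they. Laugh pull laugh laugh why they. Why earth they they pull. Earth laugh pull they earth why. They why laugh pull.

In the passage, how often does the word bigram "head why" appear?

0

Scanning the 51 overlapping bigram windows for "head why":
  (none found)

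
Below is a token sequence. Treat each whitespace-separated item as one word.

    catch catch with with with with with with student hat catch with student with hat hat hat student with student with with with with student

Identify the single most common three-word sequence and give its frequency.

Trigram frequencies (highest first):
  with with with: 6
  with with student: 2
  with student with: 2
  catch catch with: 1
  catch with with: 1
  with student hat: 1
  … (10 more, each ≤ 1)

"with with with", 6 times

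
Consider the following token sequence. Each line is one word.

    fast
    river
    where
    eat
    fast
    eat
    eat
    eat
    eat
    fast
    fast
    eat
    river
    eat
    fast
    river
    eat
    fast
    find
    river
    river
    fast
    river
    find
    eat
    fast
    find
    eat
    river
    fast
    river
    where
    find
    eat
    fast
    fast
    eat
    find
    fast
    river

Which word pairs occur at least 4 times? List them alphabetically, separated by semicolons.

Bigram counts meeting the condition (at least 4 times):
  eat fast: 6
  fast river: 5

eat fast; fast river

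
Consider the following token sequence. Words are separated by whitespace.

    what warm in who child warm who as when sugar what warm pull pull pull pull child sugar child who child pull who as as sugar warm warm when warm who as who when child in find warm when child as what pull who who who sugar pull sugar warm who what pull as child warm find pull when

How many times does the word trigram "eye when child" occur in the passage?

0

Scanning the 57 overlapping trigram windows for "eye when child":
  (none found)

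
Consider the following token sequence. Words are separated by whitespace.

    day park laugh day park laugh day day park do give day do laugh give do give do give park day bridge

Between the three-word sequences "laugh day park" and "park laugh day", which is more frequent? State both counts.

"laugh day park": 1 occurrence
"park laugh day": 2 occurrences

"park laugh day" (2 vs 1)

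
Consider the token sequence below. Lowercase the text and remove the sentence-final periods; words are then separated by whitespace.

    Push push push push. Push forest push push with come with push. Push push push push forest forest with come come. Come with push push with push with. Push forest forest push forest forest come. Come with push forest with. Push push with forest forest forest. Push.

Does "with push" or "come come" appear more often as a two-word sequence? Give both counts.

"with push": 6 occurrences
"come come": 3 occurrences

"with push" (6 vs 3)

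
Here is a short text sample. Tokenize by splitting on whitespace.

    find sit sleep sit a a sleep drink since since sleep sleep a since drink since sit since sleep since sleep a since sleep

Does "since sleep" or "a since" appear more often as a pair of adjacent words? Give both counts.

"since sleep" (4 vs 2)

"since sleep": 4 occurrences
"a since": 2 occurrences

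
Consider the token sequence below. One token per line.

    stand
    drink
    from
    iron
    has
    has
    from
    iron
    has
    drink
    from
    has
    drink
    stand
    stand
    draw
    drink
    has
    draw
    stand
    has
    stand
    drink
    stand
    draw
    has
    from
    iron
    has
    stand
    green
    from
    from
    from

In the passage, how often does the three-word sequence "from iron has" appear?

3

Scanning the 32 overlapping trigram windows for "from iron has":
  position 3–5: from iron has
  position 7–9: from iron has
  position 27–29: from iron has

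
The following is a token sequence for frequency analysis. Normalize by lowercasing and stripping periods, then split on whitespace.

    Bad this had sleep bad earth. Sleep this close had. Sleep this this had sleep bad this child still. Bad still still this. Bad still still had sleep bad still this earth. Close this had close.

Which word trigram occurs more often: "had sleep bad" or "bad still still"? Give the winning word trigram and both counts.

"had sleep bad" (3 vs 2)

"had sleep bad": 3 occurrences
"bad still still": 2 occurrences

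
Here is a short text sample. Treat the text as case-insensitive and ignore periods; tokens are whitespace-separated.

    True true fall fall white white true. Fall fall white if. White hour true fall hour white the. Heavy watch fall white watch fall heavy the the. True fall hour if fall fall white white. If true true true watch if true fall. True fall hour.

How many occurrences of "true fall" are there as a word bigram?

6

Scanning the 45 overlapping bigram windows for "true fall":
  position 2–3: true fall
  position 7–8: true fall
  position 14–15: true fall
  position 28–29: true fall
  position 42–43: true fall
  position 44–45: true fall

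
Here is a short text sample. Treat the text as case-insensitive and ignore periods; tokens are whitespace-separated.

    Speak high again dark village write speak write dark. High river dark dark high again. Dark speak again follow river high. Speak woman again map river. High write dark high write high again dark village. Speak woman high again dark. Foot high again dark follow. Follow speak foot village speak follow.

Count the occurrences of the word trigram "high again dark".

Scanning the 49 overlapping trigram windows for "high again dark":
  position 2–4: high again dark
  position 14–16: high again dark
  position 32–34: high again dark
  position 38–40: high again dark
  position 42–44: high again dark

5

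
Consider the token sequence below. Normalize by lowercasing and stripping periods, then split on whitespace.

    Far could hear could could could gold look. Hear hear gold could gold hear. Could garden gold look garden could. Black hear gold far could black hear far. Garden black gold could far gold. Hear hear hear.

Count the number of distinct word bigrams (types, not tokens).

37 tokens → 36 bigram windows in total.
Repeated bigrams (each contributes count−1 duplicates):
  hear hear: 3
  black hear: 2
  could black: 2
  could could: 2
  could gold: 2
  far could: 2
  gold could: 2
  gold hear: 2
  … (3 more repeated)
12 duplicate windows → 36 − 12 = 24 distinct.

24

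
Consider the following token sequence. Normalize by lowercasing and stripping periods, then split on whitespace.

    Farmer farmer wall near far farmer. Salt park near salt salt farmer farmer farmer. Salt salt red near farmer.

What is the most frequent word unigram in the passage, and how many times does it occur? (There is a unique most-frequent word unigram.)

Unigram frequencies (highest first):
  farmer: 7
  salt: 5
  near: 3
  wall: 1
  far: 1
  park: 1
  … (1 more, each ≤ 1)

"farmer", 7 times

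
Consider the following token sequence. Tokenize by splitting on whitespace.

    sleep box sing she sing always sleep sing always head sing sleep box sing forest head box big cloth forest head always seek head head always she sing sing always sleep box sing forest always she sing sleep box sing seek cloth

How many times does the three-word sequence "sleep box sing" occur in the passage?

4

Scanning the 40 overlapping trigram windows for "sleep box sing":
  position 1–3: sleep box sing
  position 12–14: sleep box sing
  position 31–33: sleep box sing
  position 38–40: sleep box sing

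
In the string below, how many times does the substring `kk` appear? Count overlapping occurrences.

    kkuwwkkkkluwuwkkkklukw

Sliding a length-2 window over the 22 characters (21 positions):
  position 1–2: kk
  position 6–7: kk
  position 7–8: kk
  position 8–9: kk
  position 15–16: kk
  position 16–17: kk
  position 17–18: kk

7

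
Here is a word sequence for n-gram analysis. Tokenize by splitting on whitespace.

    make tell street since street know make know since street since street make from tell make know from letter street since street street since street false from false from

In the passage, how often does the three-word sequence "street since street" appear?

Scanning the 27 overlapping trigram windows for "street since street":
  position 3–5: street since street
  position 10–12: street since street
  position 20–22: street since street
  position 23–25: street since street

4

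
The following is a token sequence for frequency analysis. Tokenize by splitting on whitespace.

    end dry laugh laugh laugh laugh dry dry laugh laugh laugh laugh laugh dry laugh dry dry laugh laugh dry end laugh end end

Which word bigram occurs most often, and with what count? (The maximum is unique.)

"laugh laugh", 8 times

Bigram frequencies (highest first):
  laugh laugh: 8
  dry laugh: 4
  laugh dry: 4
  dry dry: 2
  end dry: 1
  dry end: 1
  … (3 more, each ≤ 1)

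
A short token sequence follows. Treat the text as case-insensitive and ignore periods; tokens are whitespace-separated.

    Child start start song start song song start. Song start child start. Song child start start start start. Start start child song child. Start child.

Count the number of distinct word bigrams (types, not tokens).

25 tokens → 24 bigram windows in total.
Repeated bigrams (each contributes count−1 duplicates):
  start start: 6
  child start: 4
  start song: 4
  song start: 3
  start child: 3
  song child: 2
16 duplicate windows → 24 − 16 = 8 distinct.

8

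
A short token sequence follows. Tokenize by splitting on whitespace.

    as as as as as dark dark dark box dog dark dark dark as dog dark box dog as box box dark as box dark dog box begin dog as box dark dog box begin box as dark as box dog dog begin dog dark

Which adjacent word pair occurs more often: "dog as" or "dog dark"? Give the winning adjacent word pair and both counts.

"dog dark" (3 vs 2)

"dog as": 2 occurrences
"dog dark": 3 occurrences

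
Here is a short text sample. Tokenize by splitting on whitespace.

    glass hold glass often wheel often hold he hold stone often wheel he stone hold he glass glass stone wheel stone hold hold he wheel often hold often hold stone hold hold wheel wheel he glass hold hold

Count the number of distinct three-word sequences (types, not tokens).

34

38 tokens → 36 trigram windows in total.
Repeated trigrams (each contributes count−1 duplicates):
  stone hold hold: 2
  wheel often hold: 2
2 duplicate windows → 36 − 2 = 34 distinct.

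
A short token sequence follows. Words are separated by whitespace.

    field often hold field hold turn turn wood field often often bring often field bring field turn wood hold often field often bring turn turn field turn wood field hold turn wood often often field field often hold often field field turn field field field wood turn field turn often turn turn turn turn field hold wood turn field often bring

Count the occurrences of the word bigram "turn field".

5

Scanning the 60 overlapping bigram windows for "turn field":
  position 25–26: turn field
  position 42–43: turn field
  position 47–48: turn field
  position 54–55: turn field
  position 58–59: turn field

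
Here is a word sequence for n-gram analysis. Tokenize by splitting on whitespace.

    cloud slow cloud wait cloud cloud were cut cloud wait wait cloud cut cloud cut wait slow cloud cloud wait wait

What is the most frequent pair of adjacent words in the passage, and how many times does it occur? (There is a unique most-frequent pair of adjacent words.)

Bigram frequencies (highest first):
  cloud wait: 3
  slow cloud: 2
  wait cloud: 2
  cloud cloud: 2
  cut cloud: 2
  wait wait: 2
  … (6 more, each ≤ 2)

"cloud wait", 3 times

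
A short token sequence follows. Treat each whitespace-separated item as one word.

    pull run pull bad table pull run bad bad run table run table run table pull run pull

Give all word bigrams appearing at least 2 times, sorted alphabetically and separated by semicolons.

pull run; run pull; run table; table pull; table run

Bigram counts meeting the condition (at least 2 times):
  pull run: 3
  run pull: 2
  run table: 3
  table pull: 2
  table run: 2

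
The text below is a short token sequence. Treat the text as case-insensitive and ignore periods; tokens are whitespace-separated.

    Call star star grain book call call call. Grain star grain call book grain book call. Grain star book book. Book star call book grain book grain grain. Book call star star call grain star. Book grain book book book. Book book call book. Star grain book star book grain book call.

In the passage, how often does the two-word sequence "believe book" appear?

0

Scanning the 51 overlapping bigram windows for "believe book":
  (none found)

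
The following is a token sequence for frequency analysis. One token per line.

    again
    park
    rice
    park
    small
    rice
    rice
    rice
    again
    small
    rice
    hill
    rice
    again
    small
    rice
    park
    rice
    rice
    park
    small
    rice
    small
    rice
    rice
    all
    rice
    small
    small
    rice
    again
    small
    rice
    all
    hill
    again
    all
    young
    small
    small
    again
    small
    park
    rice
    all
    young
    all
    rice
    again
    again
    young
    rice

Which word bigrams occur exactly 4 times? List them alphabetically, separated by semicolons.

again small; rice again; rice rice

Bigram counts meeting the condition (exactly 4 times):
  again small: 4
  rice again: 4
  rice rice: 4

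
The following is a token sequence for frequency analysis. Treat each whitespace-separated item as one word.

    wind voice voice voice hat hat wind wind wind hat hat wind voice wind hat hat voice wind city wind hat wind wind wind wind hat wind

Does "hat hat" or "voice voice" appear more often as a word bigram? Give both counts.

"hat hat": 3 occurrences
"voice voice": 2 occurrences

"hat hat" (3 vs 2)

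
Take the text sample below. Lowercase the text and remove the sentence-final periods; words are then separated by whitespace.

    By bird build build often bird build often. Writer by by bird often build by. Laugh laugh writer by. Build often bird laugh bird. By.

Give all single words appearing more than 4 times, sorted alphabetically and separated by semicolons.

bird; build; by

Unigram counts meeting the condition (more than 4 times):
  bird: 5
  build: 5
  by: 6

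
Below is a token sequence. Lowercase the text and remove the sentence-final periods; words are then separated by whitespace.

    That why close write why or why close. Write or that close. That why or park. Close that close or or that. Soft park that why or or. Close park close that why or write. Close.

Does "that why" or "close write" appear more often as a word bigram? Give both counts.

"that why" (4 vs 2)

"that why": 4 occurrences
"close write": 2 occurrences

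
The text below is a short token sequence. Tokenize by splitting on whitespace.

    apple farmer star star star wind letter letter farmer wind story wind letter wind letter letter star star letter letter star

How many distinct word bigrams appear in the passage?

21 tokens → 20 bigram windows in total.
Repeated bigrams (each contributes count−1 duplicates):
  letter letter: 3
  star star: 3
  wind letter: 3
  letter star: 2
7 duplicate windows → 20 − 7 = 13 distinct.

13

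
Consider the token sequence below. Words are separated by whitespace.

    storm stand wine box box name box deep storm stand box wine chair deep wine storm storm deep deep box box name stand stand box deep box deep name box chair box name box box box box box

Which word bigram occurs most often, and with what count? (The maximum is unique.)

Bigram frequencies (highest first):
  box box: 6
  box name: 3
  name box: 3
  box deep: 3
  storm stand: 2
  stand box: 2
  … (17 more, each ≤ 2)

"box box", 6 times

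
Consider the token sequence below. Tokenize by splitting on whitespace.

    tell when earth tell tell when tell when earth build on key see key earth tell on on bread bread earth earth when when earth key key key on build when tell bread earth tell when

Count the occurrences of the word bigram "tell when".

4

Scanning the 35 overlapping bigram windows for "tell when":
  position 1–2: tell when
  position 5–6: tell when
  position 7–8: tell when
  position 35–36: tell when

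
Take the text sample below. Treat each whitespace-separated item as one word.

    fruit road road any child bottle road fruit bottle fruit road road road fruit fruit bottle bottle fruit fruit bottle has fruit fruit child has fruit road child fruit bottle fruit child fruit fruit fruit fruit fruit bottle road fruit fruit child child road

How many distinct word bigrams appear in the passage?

19

44 tokens → 43 bigram windows in total.
Repeated bigrams (each contributes count−1 duplicates):
  fruit fruit: 8
  fruit bottle: 5
  bottle fruit: 3
  fruit child: 3
  fruit road: 3
  road fruit: 3
  road road: 3
  bottle road: 2
  … (2 more repeated)
24 duplicate windows → 43 − 24 = 19 distinct.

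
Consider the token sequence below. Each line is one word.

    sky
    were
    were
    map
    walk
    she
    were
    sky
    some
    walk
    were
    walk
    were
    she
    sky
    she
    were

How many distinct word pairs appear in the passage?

14

17 tokens → 16 bigram windows in total.
Repeated bigrams (each contributes count−1 duplicates):
  she were: 2
  walk were: 2
2 duplicate windows → 16 − 2 = 14 distinct.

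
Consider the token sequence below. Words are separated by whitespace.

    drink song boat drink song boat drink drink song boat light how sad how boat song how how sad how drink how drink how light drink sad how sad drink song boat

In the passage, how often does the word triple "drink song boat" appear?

Scanning the 30 overlapping trigram windows for "drink song boat":
  position 1–3: drink song boat
  position 4–6: drink song boat
  position 8–10: drink song boat
  position 30–32: drink song boat

4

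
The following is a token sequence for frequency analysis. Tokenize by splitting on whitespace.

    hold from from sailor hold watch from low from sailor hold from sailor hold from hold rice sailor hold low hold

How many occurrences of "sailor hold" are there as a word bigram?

4

Scanning the 20 overlapping bigram windows for "sailor hold":
  position 4–5: sailor hold
  position 10–11: sailor hold
  position 13–14: sailor hold
  position 18–19: sailor hold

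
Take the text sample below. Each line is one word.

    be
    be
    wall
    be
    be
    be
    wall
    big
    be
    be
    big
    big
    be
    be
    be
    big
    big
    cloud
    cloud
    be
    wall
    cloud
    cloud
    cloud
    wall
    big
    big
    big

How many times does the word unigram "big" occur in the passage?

Scanning the 28 tokens for "big":
  position 8: big
  position 11: big
  position 12: big
  position 16: big
  position 17: big
  position 26: big
  position 27: big
  position 28: big

8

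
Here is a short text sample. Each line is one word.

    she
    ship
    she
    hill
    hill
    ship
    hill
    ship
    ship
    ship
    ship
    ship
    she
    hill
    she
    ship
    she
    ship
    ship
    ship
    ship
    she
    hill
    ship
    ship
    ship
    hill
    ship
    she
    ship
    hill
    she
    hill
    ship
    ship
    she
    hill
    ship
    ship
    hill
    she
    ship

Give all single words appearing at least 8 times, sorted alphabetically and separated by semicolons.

hill; she; ship

Unigram counts meeting the condition (at least 8 times):
  hill: 10
  she: 10
  ship: 22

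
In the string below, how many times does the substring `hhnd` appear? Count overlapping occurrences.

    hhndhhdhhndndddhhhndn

3

Sliding a length-4 window over the 21 characters (18 positions):
  position 1–4: hhnd
  position 8–11: hhnd
  position 17–20: hhnd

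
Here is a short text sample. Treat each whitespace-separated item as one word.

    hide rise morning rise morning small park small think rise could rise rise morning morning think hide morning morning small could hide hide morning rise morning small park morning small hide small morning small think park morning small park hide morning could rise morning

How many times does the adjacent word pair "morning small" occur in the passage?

Scanning the 43 overlapping bigram windows for "morning small":
  position 5–6: morning small
  position 19–20: morning small
  position 26–27: morning small
  position 29–30: morning small
  position 33–34: morning small
  position 37–38: morning small

6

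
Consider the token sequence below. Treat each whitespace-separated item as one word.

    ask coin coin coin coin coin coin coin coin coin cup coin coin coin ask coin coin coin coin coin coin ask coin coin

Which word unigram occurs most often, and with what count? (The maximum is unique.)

"coin", 20 times

Unigram frequencies (highest first):
  coin: 20
  ask: 3
  cup: 1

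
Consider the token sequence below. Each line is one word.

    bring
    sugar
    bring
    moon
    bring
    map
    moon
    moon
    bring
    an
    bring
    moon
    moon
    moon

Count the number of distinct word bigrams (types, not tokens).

9

14 tokens → 13 bigram windows in total.
Repeated bigrams (each contributes count−1 duplicates):
  moon moon: 3
  bring moon: 2
  moon bring: 2
4 duplicate windows → 13 − 4 = 9 distinct.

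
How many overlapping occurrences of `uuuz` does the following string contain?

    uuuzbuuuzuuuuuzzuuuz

Sliding a length-4 window over the 20 characters (17 positions):
  position 1–4: uuuz
  position 6–9: uuuz
  position 12–15: uuuz
  position 17–20: uuuz

4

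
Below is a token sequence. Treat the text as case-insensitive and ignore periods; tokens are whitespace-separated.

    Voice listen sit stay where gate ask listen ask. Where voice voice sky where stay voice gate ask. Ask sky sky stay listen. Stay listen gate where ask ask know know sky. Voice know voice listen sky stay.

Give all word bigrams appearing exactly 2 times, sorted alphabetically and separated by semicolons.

Bigram counts meeting the condition (exactly 2 times):
  ask ask: 2
  gate ask: 2
  sky stay: 2
  stay listen: 2
  voice listen: 2

ask ask; gate ask; sky stay; stay listen; voice listen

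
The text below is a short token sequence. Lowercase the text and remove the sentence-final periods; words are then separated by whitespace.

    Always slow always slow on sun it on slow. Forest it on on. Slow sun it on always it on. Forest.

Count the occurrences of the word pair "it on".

4

Scanning the 20 overlapping bigram windows for "it on":
  position 7–8: it on
  position 11–12: it on
  position 16–17: it on
  position 19–20: it on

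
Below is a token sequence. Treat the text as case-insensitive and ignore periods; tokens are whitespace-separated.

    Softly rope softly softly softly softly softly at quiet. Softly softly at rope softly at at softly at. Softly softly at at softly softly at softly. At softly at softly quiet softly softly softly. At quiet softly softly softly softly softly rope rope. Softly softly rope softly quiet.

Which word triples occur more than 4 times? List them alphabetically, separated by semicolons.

Trigram counts meeting the condition (more than 4 times):
  softly softly at: 5
  softly softly softly: 7

softly softly at; softly softly softly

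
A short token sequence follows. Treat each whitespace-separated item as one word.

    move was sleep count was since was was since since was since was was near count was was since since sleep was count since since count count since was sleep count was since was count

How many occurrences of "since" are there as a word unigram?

10

Scanning the 35 tokens for "since":
  position 6: since
  position 9: since
  position 10: since
  position 12: since
  position 19: since
  position 20: since
  position 24: since
  position 25: since
  position 28: since
  position 33: since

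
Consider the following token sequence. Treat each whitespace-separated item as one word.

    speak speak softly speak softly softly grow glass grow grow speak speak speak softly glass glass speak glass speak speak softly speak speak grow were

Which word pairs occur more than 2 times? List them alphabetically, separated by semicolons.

speak softly; speak speak

Bigram counts meeting the condition (more than 2 times):
  speak softly: 4
  speak speak: 5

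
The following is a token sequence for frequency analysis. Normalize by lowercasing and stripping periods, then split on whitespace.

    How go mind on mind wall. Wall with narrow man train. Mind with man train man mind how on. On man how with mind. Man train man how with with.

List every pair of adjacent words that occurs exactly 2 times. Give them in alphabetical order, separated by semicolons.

how with; man how; train man

Bigram counts meeting the condition (exactly 2 times):
  how with: 2
  man how: 2
  train man: 2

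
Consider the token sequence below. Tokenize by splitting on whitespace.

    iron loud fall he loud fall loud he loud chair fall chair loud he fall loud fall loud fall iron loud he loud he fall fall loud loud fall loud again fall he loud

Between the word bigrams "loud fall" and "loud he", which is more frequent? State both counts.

"loud fall": 5 occurrences
"loud he": 4 occurrences

"loud fall" (5 vs 4)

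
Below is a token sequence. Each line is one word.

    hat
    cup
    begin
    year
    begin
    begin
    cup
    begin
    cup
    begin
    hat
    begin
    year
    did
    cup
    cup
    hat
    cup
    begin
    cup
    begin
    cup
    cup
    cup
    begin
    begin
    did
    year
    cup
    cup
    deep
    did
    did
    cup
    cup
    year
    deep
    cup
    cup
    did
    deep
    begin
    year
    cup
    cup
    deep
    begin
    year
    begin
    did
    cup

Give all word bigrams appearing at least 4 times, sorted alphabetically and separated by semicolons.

Bigram counts meeting the condition (at least 4 times):
  begin cup: 4
  begin year: 4
  cup begin: 6
  cup cup: 7

begin cup; begin year; cup begin; cup cup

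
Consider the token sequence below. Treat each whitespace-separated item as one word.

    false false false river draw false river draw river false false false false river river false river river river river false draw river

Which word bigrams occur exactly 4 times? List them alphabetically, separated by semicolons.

Bigram counts meeting the condition (exactly 4 times):
  false river: 4
  river river: 4

false river; river river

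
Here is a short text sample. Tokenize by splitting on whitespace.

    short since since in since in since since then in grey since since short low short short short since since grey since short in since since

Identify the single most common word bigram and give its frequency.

Bigram frequencies (highest first):
  since since: 5
  in since: 3
  short since: 2
  since in: 2
  grey since: 2
  since short: 2
  … (8 more, each ≤ 2)

"since since", 5 times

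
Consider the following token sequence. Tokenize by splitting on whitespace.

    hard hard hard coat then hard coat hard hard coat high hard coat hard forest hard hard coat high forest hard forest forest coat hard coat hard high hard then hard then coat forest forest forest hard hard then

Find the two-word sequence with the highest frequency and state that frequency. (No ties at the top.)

Bigram frequencies (highest first):
  hard coat: 6
  hard hard: 5
  coat hard: 4
  forest hard: 3
  forest forest: 3
  hard then: 3
  … (10 more, each ≤ 2)

"hard coat", 6 times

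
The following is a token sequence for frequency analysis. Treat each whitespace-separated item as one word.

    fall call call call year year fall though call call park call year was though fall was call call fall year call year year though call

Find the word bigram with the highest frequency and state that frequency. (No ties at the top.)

Bigram frequencies (highest first):
  call call: 4
  call year: 3
  year year: 2
  though call: 2
  fall call: 1
  year fall: 1
  … (12 more, each ≤ 1)

"call call", 4 times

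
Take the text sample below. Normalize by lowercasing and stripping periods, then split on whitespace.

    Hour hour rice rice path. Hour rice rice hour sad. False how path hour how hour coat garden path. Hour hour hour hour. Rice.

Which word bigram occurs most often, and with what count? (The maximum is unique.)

Bigram frequencies (highest first):
  hour hour: 4
  hour rice: 3
  path hour: 3
  rice rice: 2
  rice path: 1
  rice hour: 1
  … (9 more, each ≤ 1)

"hour hour", 4 times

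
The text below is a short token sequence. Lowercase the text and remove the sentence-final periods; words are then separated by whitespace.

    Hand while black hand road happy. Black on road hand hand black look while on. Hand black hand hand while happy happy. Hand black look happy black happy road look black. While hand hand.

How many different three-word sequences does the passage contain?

31

34 tokens → 32 trigram windows in total.
Repeated trigrams (each contributes count−1 duplicates):
  hand black look: 2
1 duplicate windows → 32 − 1 = 31 distinct.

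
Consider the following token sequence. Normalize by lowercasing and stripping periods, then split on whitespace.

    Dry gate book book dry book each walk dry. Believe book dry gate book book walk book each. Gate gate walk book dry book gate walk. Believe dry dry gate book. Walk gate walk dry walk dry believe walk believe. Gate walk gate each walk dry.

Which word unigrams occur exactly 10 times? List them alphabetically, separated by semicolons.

Unigram counts meeting the condition (exactly 10 times):
  book: 10
  dry: 10
  walk: 10

book; dry; walk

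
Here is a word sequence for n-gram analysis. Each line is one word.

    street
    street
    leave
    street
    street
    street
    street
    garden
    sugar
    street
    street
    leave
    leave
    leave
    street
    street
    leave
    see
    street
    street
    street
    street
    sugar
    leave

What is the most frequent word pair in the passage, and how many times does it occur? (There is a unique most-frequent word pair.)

"street street", 9 times

Bigram frequencies (highest first):
  street street: 9
  street leave: 3
  leave street: 2
  leave leave: 2
  street garden: 1
  garden sugar: 1
  … (5 more, each ≤ 1)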